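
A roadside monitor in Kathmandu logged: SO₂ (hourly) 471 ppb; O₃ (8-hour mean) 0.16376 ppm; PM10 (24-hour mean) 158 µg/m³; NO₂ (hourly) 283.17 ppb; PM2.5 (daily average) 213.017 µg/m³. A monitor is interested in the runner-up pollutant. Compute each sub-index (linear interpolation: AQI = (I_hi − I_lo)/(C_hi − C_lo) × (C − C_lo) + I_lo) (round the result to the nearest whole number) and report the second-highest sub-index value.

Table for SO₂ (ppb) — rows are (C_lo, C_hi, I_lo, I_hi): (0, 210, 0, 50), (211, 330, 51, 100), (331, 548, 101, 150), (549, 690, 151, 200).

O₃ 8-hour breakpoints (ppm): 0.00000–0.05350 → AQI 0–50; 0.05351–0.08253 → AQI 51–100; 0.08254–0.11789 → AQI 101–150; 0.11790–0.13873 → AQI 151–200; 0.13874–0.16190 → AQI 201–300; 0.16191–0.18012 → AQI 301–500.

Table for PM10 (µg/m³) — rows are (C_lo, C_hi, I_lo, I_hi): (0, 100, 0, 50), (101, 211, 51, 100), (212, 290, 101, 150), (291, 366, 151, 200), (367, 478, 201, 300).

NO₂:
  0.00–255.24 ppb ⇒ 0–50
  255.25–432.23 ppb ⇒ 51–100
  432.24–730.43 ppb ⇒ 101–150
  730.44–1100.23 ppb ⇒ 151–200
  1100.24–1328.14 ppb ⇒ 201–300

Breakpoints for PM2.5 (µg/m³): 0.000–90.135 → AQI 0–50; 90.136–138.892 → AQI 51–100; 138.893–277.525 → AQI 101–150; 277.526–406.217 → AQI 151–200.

133

SO₂: 471 lies in 331–548, so I_lo=101, I_hi=150, C_lo=331, C_hi=548.
(150−101)/(548−331) × (471−331) + 101 = 49/217 × 140 + 101 ≈ 132.61 → 133.
O₃ 0.16376: bracket 0.16191–0.18012 → index 301–500; slope 199/0.01821, offset 0.00185.
AQI = 301 + 199/0.01821·0.00185 ≈ 321.22 ⇒ 321.
PM10 158: bracket 101–211 → index 51–100; slope 49/110, offset 57.
AQI = 51 + 49/110·57 ≈ 76.39 ⇒ 76.
NO₂: 283.17 lies in 255.25–432.23, so I_lo=51, I_hi=100, C_lo=255.25, C_hi=432.23.
(100−51)/(432.23−255.25) × (283.17−255.25) + 51 = 49/176.98 × 27.92 + 51 ≈ 58.73 → 59.
PM2.5: 213.017 ∈ [138.893, 277.525] ↔ index [101, 150].
101 + (213.017−138.893)·(150−101)/(277.525−138.893) = 101 + 74.124·49/138.632 ≈ 127.20, so AQI = 127.
Sub-indices: SO₂→133, O₃→321, PM10→76, NO₂→59, PM2.5→127. Ranked high→low: 321, 133, 127, 76, 59. Second-highest sub-index = 133.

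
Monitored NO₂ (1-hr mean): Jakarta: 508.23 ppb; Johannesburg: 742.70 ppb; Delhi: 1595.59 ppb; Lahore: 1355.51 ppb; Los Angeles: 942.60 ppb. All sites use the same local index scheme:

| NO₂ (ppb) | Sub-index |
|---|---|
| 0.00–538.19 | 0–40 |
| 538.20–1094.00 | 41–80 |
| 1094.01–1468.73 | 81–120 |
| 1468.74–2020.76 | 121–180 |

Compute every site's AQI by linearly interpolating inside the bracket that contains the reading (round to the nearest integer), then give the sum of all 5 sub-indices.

Jakarta: 508.23 lies in 0.00–538.19, so I_lo=0, I_hi=40, C_lo=0.00, C_hi=538.19.
(40−0)/(538.19−0.00) × (508.23−0.00) + 0 = 40/538.19 × 508.23 + 0 ≈ 37.77 → 38.
Johannesburg: 742.70 ∈ [538.20, 1094.00] ↔ index [41, 80].
41 + (742.70−538.20)·(80−41)/(1094.00−538.20) = 41 + 204.50·39/555.80 ≈ 55.35, so AQI = 55.
Delhi 1595.59: bracket 1468.74–2020.76 → index 121–180; slope 59/552.02, offset 126.85.
AQI = 121 + 59/552.02·126.85 ≈ 134.56 ⇒ 135.
Lahore 1355.51: bracket 1094.01–1468.73 → index 81–120; slope 39/374.72, offset 261.50.
AQI = 81 + 39/374.72·261.50 ≈ 108.22 ⇒ 108.
Los Angeles: row 538.20–1094.00 (AQI 41–80). (80−41)·(942.60−538.20)/(1094.00−538.20) + 41 = 39·404.40/555.80 + 41 ≈ 69.38 → 69.
AQIs: Jakarta=38, Johannesburg=55, Delhi=135, Lahore=108, Los Angeles=69. Sum = 38 + 55 + 135 + 108 + 69 = 405.

405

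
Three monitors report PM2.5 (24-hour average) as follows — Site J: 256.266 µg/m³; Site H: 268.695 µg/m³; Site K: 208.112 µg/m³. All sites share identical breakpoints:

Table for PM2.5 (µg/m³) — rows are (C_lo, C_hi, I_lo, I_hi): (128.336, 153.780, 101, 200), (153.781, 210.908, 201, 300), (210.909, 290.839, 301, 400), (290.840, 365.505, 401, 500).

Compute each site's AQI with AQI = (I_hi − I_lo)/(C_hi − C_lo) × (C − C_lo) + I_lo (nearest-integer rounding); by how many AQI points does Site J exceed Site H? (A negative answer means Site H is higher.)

-16

Site J: row 210.909–290.839 (AQI 301–400). (400−301)·(256.266−210.909)/(290.839−210.909) + 301 = 99·45.357/79.930 + 301 ≈ 357.18 → 357.
Site H 268.695: bracket 210.909–290.839 → index 301–400; slope 99/79.930, offset 57.786.
AQI = 301 + 99/79.930·57.786 ≈ 372.57 ⇒ 373.
Site K 208.112: bracket 153.781–210.908 → index 201–300; slope 99/57.127, offset 54.331.
AQI = 201 + 99/57.127·54.331 ≈ 295.15 ⇒ 295.
AQIs: Site J=357, Site H=373, Site K=295. Site J (357) − Site H (373) = -16.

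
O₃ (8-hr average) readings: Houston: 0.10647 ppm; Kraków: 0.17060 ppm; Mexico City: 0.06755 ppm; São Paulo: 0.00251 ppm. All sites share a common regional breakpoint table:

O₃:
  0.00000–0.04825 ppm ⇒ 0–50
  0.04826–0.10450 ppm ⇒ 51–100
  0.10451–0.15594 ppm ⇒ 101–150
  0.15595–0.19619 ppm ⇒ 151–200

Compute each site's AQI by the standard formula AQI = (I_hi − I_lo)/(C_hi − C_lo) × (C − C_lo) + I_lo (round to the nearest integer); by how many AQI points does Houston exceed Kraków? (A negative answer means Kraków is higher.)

Houston 0.10647: bracket 0.10451–0.15594 → index 101–150; slope 49/0.05143, offset 0.00196.
AQI = 101 + 49/0.05143·0.00196 ≈ 102.87 ⇒ 103.
Kraków: row 0.15595–0.19619 (AQI 151–200). (200−151)·(0.17060−0.15595)/(0.19619−0.15595) + 151 = 49·0.01465/0.04024 + 151 ≈ 168.84 → 169.
Mexico City: 0.06755 lies in 0.04826–0.10450, so I_lo=51, I_hi=100, C_lo=0.04826, C_hi=0.10450.
(100−51)/(0.10450−0.04826) × (0.06755−0.04826) + 51 = 49/0.05624 × 0.01929 + 51 ≈ 67.81 → 68.
São Paulo 0.00251: bracket 0.00000–0.04825 → index 0–50; slope 50/0.04825, offset 0.00251.
AQI = 0 + 50/0.04825·0.00251 ≈ 2.60 ⇒ 3.
AQIs: Houston=103, Kraków=169, Mexico City=68, São Paulo=3. Houston (103) − Kraków (169) = -66.

-66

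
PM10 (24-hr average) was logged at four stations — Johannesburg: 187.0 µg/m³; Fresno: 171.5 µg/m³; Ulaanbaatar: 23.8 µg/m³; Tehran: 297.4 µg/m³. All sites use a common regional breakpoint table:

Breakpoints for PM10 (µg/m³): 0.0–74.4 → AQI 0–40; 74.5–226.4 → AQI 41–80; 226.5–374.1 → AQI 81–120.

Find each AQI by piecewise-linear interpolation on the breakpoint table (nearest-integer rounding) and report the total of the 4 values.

Johannesburg: 187.0 lies in 74.5–226.4, so I_lo=41, I_hi=80, C_lo=74.5, C_hi=226.4.
(80−41)/(226.4−74.5) × (187.0−74.5) + 41 = 39/151.9 × 112.5 + 41 ≈ 69.88 → 70.
Fresno 171.5: bracket 74.5–226.4 → index 41–80; slope 39/151.9, offset 97.0.
AQI = 41 + 39/151.9·97.0 ≈ 65.90 ⇒ 66.
Ulaanbaatar: 23.8 lies in 0.0–74.4, so I_lo=0, I_hi=40, C_lo=0.0, C_hi=74.4.
(40−0)/(74.4−0.0) × (23.8−0.0) + 0 = 40/74.4 × 23.8 + 0 ≈ 12.80 → 13.
Tehran: row 226.5–374.1 (AQI 81–120). (120−81)·(297.4−226.5)/(374.1−226.5) + 81 = 39·70.9/147.6 + 81 ≈ 99.73 → 100.
AQIs: Johannesburg=70, Fresno=66, Ulaanbaatar=13, Tehran=100. Sum = 70 + 66 + 13 + 100 = 249.

249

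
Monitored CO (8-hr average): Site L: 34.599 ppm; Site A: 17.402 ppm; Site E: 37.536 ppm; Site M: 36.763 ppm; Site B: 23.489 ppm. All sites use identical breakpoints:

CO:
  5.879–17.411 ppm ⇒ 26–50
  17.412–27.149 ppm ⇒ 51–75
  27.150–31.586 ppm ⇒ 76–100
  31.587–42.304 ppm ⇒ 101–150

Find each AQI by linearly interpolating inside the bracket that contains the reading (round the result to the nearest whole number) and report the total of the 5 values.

484

Site L: 34.599 lies in 31.587–42.304, so I_lo=101, I_hi=150, C_lo=31.587, C_hi=42.304.
(150−101)/(42.304−31.587) × (34.599−31.587) + 101 = 49/10.717 × 3.012 + 101 ≈ 114.77 → 115.
Site A: 17.402 lies in 5.879–17.411, so I_lo=26, I_hi=50, C_lo=5.879, C_hi=17.411.
(50−26)/(17.411−5.879) × (17.402−5.879) + 26 = 24/11.532 × 11.523 + 26 ≈ 49.98 → 50.
Site E: row 31.587–42.304 (AQI 101–150). (150−101)·(37.536−31.587)/(42.304−31.587) + 101 = 49·5.949/10.717 + 101 ≈ 128.20 → 128.
Site M 36.763: bracket 31.587–42.304 → index 101–150; slope 49/10.717, offset 5.176.
AQI = 101 + 49/10.717·5.176 ≈ 124.67 ⇒ 125.
Site B: 23.489 lies in 17.412–27.149, so I_lo=51, I_hi=75, C_lo=17.412, C_hi=27.149.
(75−51)/(27.149−17.412) × (23.489−17.412) + 51 = 24/9.737 × 6.077 + 51 ≈ 65.98 → 66.
AQIs: Site L=115, Site A=50, Site E=128, Site M=125, Site B=66. Sum = 115 + 50 + 128 + 125 + 66 = 484.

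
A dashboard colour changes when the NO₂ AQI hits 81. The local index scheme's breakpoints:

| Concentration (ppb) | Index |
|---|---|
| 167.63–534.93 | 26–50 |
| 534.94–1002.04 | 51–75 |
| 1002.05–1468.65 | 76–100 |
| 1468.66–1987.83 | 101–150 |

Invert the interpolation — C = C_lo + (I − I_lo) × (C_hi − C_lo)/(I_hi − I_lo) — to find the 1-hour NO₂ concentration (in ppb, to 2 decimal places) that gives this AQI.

AQI 81 lies in the 76–100 band, which corresponds to 1002.05–1468.65 ppb.
C = 1002.05 + (81−76)×(1468.65−1002.05)/(100−76) = 1002.05 + 5×466.60/24 ≈ 1099.2583 ppb → 1099.26 ppb to 2 dp.

1099.26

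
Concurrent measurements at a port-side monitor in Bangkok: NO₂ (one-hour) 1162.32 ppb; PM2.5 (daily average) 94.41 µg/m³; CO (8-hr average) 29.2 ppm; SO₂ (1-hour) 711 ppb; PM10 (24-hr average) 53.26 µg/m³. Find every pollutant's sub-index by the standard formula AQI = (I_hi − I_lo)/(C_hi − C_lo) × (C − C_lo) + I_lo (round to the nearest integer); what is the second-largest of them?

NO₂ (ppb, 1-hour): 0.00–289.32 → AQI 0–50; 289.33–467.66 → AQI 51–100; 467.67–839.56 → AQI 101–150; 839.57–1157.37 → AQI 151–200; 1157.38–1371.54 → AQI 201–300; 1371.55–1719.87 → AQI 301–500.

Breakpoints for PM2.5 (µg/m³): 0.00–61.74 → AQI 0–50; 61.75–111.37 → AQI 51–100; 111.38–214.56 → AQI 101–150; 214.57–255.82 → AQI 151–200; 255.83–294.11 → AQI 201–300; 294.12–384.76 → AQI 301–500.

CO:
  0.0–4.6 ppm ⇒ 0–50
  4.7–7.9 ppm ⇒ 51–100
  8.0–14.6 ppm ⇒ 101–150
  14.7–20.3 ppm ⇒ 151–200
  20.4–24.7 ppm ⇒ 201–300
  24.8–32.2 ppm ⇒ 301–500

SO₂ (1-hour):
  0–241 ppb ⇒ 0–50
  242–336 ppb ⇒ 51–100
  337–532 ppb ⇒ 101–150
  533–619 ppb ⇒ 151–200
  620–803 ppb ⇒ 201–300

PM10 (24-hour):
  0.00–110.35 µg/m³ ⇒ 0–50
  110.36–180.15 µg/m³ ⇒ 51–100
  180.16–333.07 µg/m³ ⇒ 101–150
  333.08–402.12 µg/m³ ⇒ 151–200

NO₂: row 1157.38–1371.54 (AQI 201–300). (300−201)·(1162.32−1157.38)/(1371.54−1157.38) + 201 = 99·4.94/214.16 + 201 ≈ 203.28 → 203.
PM2.5: row 61.75–111.37 (AQI 51–100). (100−51)·(94.41−61.75)/(111.37−61.75) + 51 = 49·32.66/49.62 + 51 ≈ 83.25 → 83.
CO: row 24.8–32.2 (AQI 301–500). (500−301)·(29.2−24.8)/(32.2−24.8) + 301 = 199·4.4/7.4 + 301 ≈ 419.32 → 419.
SO₂: row 620–803 (AQI 201–300). (300−201)·(711−620)/(803−620) + 201 = 99·91/183 + 201 ≈ 250.23 → 250.
PM10 53.26: bracket 0.00–110.35 → index 0–50; slope 50/110.35, offset 53.26.
AQI = 0 + 50/110.35·53.26 ≈ 24.13 ⇒ 24.
Sub-indices: NO₂→203, PM2.5→83, CO→419, SO₂→250, PM10→24. Ranked high→low: 419, 250, 203, 83, 24. Second-highest sub-index = 250.

250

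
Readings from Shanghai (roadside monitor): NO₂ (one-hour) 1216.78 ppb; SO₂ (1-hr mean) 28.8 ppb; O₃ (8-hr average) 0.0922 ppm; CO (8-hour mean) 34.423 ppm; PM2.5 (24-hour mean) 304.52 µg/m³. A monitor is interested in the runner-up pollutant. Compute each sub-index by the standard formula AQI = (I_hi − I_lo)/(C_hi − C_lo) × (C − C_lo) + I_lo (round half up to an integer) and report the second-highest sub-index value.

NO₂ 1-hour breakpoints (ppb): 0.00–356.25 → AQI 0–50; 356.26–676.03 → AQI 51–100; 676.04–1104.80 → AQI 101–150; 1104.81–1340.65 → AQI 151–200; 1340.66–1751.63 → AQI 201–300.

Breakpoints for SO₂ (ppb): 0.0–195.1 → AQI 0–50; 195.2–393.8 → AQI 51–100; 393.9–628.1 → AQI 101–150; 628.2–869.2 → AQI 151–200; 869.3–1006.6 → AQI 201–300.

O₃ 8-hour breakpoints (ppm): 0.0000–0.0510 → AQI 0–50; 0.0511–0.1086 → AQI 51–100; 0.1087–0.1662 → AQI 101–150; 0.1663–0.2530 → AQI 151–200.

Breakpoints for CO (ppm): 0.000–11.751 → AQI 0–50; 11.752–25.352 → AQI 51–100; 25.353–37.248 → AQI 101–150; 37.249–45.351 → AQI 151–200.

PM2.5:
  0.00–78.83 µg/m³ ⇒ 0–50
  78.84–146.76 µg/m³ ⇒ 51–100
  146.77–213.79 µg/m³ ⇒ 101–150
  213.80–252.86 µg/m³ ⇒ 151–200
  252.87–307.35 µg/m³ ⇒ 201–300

174

NO₂: 1216.78 lies in 1104.81–1340.65, so I_lo=151, I_hi=200, C_lo=1104.81, C_hi=1340.65.
(200−151)/(1340.65−1104.81) × (1216.78−1104.81) + 151 = 49/235.84 × 111.97 + 151 ≈ 174.26 → 174.
SO₂: 28.8 lies in 0.0–195.1, so I_lo=0, I_hi=50, C_lo=0.0, C_hi=195.1.
(50−0)/(195.1−0.0) × (28.8−0.0) + 0 = 50/195.1 × 28.8 + 0 ≈ 7.38 → 7.
O₃: 0.0922 ∈ [0.0511, 0.1086] ↔ index [51, 100].
51 + (0.0922−0.0511)·(100−51)/(0.1086−0.0511) = 51 + 0.0411·49/0.0575 ≈ 86.02, so AQI = 86.
CO: 34.423 lies in 25.353–37.248, so I_lo=101, I_hi=150, C_lo=25.353, C_hi=37.248.
(150−101)/(37.248−25.353) × (34.423−25.353) + 101 = 49/11.895 × 9.070 + 101 ≈ 138.36 → 138.
PM2.5: 304.52 ∈ [252.87, 307.35] ↔ index [201, 300].
201 + (304.52−252.87)·(300−201)/(307.35−252.87) = 201 + 51.65·99/54.48 ≈ 294.86, so AQI = 295.
Sub-indices: NO₂→174, SO₂→7, O₃→86, CO→138, PM2.5→295. Ranked high→low: 295, 174, 138, 86, 7. Second-highest sub-index = 174.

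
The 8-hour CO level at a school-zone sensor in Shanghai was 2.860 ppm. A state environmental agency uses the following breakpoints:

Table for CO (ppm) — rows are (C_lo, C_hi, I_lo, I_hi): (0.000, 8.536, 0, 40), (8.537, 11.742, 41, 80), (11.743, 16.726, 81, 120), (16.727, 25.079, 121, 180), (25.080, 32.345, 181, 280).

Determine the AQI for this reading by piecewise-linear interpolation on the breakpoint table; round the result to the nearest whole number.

CO 2.860: bracket 0.000–8.536 → index 0–40; slope 40/8.536, offset 2.860.
AQI = 0 + 40/8.536·2.860 ≈ 13.40 ⇒ 13.

13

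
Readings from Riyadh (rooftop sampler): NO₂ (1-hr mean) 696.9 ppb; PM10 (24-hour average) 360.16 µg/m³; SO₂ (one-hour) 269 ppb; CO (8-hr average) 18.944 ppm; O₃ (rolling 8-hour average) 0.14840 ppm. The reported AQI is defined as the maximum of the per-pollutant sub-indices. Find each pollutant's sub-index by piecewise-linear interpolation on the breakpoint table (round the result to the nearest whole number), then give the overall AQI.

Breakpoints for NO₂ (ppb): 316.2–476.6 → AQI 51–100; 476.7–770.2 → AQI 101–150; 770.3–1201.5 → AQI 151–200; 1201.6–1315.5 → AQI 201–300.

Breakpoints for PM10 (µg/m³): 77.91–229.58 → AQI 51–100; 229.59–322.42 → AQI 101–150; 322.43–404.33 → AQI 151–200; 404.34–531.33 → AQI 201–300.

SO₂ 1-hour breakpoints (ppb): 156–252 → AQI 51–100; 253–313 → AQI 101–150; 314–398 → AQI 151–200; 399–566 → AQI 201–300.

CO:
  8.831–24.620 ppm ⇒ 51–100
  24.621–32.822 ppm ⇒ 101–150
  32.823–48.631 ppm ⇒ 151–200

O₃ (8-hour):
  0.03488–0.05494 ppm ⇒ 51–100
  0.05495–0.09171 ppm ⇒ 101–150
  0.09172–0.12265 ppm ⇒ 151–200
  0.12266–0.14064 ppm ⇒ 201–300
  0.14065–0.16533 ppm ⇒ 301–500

NO₂: 696.9 ∈ [476.7, 770.2] ↔ index [101, 150].
101 + (696.9−476.7)·(150−101)/(770.2−476.7) = 101 + 220.2·49/293.5 ≈ 137.76, so AQI = 138.
PM10: 360.16 lies in 322.43–404.33, so I_lo=151, I_hi=200, C_lo=322.43, C_hi=404.33.
(200−151)/(404.33−322.43) × (360.16−322.43) + 151 = 49/81.90 × 37.73 + 151 ≈ 173.57 → 174.
SO₂ 269: bracket 253–313 → index 101–150; slope 49/60, offset 16.
AQI = 101 + 49/60·16 ≈ 114.07 ⇒ 114.
CO: row 8.831–24.620 (AQI 51–100). (100−51)·(18.944−8.831)/(24.620−8.831) + 51 = 49·10.113/15.789 + 51 ≈ 82.38 → 82.
O₃: 0.14840 lies in 0.14065–0.16533, so I_lo=301, I_hi=500, C_lo=0.14065, C_hi=0.16533.
(500−301)/(0.16533−0.14065) × (0.14840−0.14065) + 301 = 199/0.02468 × 0.00775 + 301 ≈ 363.49 → 363.
Sub-indices: NO₂→138, PM10→174, SO₂→114, CO→82, O₃→363. Overall AQI = max = 363; dominant pollutant is O₃.

363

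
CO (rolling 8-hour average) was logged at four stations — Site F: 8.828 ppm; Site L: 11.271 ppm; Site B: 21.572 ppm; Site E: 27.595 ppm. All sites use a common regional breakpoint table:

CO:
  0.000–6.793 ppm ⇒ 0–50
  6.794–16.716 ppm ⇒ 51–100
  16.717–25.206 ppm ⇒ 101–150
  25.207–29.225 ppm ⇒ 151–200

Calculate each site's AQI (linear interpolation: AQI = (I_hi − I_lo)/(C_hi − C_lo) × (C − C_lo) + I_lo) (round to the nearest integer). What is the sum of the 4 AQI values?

443

Site F: 8.828 lies in 6.794–16.716, so I_lo=51, I_hi=100, C_lo=6.794, C_hi=16.716.
(100−51)/(16.716−6.794) × (8.828−6.794) + 51 = 49/9.922 × 2.034 + 51 ≈ 61.04 → 61.
Site L: row 6.794–16.716 (AQI 51–100). (100−51)·(11.271−6.794)/(16.716−6.794) + 51 = 49·4.477/9.922 + 51 ≈ 73.11 → 73.
Site B: 21.572 lies in 16.717–25.206, so I_lo=101, I_hi=150, C_lo=16.717, C_hi=25.206.
(150−101)/(25.206−16.717) × (21.572−16.717) + 101 = 49/8.489 × 4.855 + 101 ≈ 129.02 → 129.
Site E: 27.595 ∈ [25.207, 29.225] ↔ index [151, 200].
151 + (27.595−25.207)·(200−151)/(29.225−25.207) = 151 + 2.388·49/4.018 ≈ 180.12, so AQI = 180.
AQIs: Site F=61, Site L=73, Site B=129, Site E=180. Sum = 61 + 73 + 129 + 180 = 443.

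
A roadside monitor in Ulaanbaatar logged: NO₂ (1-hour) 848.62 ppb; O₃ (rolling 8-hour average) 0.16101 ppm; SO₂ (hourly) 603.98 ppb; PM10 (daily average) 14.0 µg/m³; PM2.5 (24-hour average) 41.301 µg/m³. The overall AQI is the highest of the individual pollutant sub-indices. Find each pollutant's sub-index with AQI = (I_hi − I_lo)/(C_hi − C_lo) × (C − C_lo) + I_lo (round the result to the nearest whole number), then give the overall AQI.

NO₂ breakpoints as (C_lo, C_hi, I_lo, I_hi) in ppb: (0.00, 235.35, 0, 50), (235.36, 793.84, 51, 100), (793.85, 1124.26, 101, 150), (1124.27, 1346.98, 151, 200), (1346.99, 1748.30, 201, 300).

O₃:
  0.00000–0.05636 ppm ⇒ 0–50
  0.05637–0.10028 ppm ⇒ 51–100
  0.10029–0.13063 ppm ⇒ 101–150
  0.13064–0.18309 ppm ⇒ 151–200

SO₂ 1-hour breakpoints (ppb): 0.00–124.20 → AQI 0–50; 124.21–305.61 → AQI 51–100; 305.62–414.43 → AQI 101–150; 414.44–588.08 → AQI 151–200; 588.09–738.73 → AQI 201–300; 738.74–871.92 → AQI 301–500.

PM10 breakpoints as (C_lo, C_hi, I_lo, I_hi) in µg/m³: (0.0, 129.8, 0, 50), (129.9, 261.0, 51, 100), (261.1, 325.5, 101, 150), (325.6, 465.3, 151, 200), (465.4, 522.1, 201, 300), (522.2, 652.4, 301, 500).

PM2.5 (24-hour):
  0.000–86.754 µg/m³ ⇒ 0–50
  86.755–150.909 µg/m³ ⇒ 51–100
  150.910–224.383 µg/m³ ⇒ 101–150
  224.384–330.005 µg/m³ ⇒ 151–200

211

NO₂: row 793.85–1124.26 (AQI 101–150). (150−101)·(848.62−793.85)/(1124.26−793.85) + 101 = 49·54.77/330.41 + 101 ≈ 109.12 → 109.
O₃: 0.16101 lies in 0.13064–0.18309, so I_lo=151, I_hi=200, C_lo=0.13064, C_hi=0.18309.
(200−151)/(0.18309−0.13064) × (0.16101−0.13064) + 151 = 49/0.05245 × 0.03037 + 151 ≈ 179.37 → 179.
SO₂: 603.98 lies in 588.09–738.73, so I_lo=201, I_hi=300, C_lo=588.09, C_hi=738.73.
(300−201)/(738.73−588.09) × (603.98−588.09) + 201 = 99/150.64 × 15.89 + 201 ≈ 211.44 → 211.
PM10: 14.0 lies in 0.0–129.8, so I_lo=0, I_hi=50, C_lo=0.0, C_hi=129.8.
(50−0)/(129.8−0.0) × (14.0−0.0) + 0 = 50/129.8 × 14.0 + 0 ≈ 5.39 → 5.
PM2.5: 41.301 ∈ [0.000, 86.754] ↔ index [0, 50].
0 + (41.301−0.000)·(50−0)/(86.754−0.000) = 0 + 41.301·50/86.754 ≈ 23.80, so AQI = 24.
Sub-indices: NO₂→109, O₃→179, SO₂→211, PM10→5, PM2.5→24. Overall AQI = max = 211; dominant pollutant is SO₂.
AQI 211: Very Unhealthy.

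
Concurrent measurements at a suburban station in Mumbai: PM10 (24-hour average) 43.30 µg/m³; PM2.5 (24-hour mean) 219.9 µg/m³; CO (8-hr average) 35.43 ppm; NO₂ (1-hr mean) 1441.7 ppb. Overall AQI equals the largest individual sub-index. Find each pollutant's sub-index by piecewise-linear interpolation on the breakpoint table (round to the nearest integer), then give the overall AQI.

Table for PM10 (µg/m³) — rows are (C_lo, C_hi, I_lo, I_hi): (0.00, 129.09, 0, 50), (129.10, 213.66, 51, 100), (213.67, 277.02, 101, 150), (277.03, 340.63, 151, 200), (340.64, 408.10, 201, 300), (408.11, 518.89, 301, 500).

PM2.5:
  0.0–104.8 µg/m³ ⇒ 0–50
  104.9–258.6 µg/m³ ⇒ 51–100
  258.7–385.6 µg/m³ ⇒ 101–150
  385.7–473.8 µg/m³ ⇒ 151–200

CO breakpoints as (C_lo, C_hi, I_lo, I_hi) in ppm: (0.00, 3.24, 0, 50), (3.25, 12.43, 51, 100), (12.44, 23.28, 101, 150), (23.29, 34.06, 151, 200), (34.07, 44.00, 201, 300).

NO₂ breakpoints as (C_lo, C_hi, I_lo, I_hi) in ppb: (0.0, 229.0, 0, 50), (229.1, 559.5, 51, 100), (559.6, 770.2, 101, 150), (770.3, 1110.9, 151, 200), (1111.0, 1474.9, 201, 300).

PM10: row 0.00–129.09 (AQI 0–50). (50−0)·(43.30−0.00)/(129.09−0.00) + 0 = 50·43.30/129.09 + 0 ≈ 16.77 → 17.
PM2.5: row 104.9–258.6 (AQI 51–100). (100−51)·(219.9−104.9)/(258.6−104.9) + 51 = 49·115.0/153.7 + 51 ≈ 87.66 → 88.
CO 35.43: bracket 34.07–44.00 → index 201–300; slope 99/9.93, offset 1.36.
AQI = 201 + 99/9.93·1.36 ≈ 214.56 ⇒ 215.
NO₂: 1441.7 ∈ [1111.0, 1474.9] ↔ index [201, 300].
201 + (1441.7−1111.0)·(300−201)/(1474.9−1111.0) = 201 + 330.7·99/363.9 ≈ 290.97, so AQI = 291.
Sub-indices: PM10→17, PM2.5→88, CO→215, NO₂→291. Overall AQI = max = 291; dominant pollutant is NO₂.
AQI 291: Very Unhealthy.

291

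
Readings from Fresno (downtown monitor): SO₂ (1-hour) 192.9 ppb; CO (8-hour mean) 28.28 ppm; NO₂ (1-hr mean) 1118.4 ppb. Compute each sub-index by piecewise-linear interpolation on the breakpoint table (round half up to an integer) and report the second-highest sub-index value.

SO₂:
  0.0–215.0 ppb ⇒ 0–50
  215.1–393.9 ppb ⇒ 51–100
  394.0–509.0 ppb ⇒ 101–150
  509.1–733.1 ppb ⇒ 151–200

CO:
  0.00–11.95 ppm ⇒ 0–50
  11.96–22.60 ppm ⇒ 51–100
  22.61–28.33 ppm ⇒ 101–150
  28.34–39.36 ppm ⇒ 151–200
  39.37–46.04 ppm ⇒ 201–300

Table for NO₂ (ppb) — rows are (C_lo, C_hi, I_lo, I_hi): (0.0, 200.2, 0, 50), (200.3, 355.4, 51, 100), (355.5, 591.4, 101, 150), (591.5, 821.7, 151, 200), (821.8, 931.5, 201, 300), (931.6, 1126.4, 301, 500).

SO₂ 192.9: bracket 0.0–215.0 → index 0–50; slope 50/215.0, offset 192.9.
AQI = 0 + 50/215.0·192.9 ≈ 44.86 ⇒ 45.
CO 28.28: bracket 22.61–28.33 → index 101–150; slope 49/5.72, offset 5.67.
AQI = 101 + 49/5.72·5.67 ≈ 149.57 ⇒ 150.
NO₂: row 931.6–1126.4 (AQI 301–500). (500−301)·(1118.4−931.6)/(1126.4−931.6) + 301 = 199·186.8/194.8 + 301 ≈ 491.83 → 492.
Sub-indices: SO₂→45, CO→150, NO₂→492. Ranked high→low: 492, 150, 45. Second-highest sub-index = 150.

150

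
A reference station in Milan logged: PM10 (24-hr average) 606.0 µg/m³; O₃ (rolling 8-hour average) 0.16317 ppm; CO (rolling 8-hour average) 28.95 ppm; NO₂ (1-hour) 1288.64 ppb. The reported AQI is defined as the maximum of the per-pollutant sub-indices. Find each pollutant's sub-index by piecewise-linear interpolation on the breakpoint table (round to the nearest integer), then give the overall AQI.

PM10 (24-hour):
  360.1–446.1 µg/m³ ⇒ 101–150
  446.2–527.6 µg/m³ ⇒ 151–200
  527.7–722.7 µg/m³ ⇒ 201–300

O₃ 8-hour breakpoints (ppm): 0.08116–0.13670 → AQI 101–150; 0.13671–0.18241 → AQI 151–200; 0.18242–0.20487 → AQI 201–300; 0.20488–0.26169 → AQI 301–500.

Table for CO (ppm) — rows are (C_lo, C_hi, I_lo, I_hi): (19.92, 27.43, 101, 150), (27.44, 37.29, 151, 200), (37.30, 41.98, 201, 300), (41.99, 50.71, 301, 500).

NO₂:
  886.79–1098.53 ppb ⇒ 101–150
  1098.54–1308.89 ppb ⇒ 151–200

PM10: 606.0 lies in 527.7–722.7, so I_lo=201, I_hi=300, C_lo=527.7, C_hi=722.7.
(300−201)/(722.7−527.7) × (606.0−527.7) + 201 = 99/195.0 × 78.3 + 201 ≈ 240.75 → 241.
O₃ 0.16317: bracket 0.13671–0.18241 → index 151–200; slope 49/0.04570, offset 0.02646.
AQI = 151 + 49/0.04570·0.02646 ≈ 179.37 ⇒ 179.
CO: row 27.44–37.29 (AQI 151–200). (200−151)·(28.95−27.44)/(37.29−27.44) + 151 = 49·1.51/9.85 + 151 ≈ 158.51 → 159.
NO₂ 1288.64: bracket 1098.54–1308.89 → index 151–200; slope 49/210.35, offset 190.10.
AQI = 151 + 49/210.35·190.10 ≈ 195.28 ⇒ 195.
Sub-indices: PM10→241, O₃→179, CO→159, NO₂→195. Overall AQI = max = 241; dominant pollutant is PM10.

241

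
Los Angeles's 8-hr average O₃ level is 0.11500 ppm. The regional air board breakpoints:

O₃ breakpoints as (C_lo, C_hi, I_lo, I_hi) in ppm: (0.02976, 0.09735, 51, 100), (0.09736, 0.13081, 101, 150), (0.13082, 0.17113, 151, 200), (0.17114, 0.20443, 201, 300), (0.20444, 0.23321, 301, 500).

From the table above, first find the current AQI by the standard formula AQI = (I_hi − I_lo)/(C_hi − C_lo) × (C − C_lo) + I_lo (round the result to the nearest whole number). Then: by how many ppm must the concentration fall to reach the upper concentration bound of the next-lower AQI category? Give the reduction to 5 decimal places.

0.01765

O₃: row 0.09736–0.13081 (AQI 101–150). (150−101)·(0.11500−0.09736)/(0.13081−0.09736) + 101 = 49·0.01764/0.03345 + 101 ≈ 126.84 → 127.
Current AQI 127 is in the Unhealthy for Sensitive Groups range (101–150). The next-lower category tops out at AQI 100, whose upper concentration bound is 0.09735 ppm.
Reduction needed = 0.11500 − 0.09735 = 0.01765 ppm.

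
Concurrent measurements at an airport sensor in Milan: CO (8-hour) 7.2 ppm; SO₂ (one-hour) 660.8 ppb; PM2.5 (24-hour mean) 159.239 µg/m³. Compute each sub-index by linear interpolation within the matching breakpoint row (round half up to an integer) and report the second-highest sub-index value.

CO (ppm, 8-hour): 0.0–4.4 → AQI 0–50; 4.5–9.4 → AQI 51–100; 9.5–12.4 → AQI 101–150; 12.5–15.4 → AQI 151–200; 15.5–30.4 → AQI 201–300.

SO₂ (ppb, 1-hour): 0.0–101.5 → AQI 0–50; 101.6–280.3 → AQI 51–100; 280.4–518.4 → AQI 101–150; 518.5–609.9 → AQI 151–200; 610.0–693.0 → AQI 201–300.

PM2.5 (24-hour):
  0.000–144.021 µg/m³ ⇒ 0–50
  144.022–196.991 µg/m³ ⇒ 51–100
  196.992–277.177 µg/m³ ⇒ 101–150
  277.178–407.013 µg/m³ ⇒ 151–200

78

CO: 7.2 lies in 4.5–9.4, so I_lo=51, I_hi=100, C_lo=4.5, C_hi=9.4.
(100−51)/(9.4−4.5) × (7.2−4.5) + 51 = 49/4.9 × 2.7 + 51 ≈ 78.00 → 78.
SO₂: 660.8 lies in 610.0–693.0, so I_lo=201, I_hi=300, C_lo=610.0, C_hi=693.0.
(300−201)/(693.0−610.0) × (660.8−610.0) + 201 = 99/83.0 × 50.8 + 201 ≈ 261.59 → 262.
PM2.5: 159.239 ∈ [144.022, 196.991] ↔ index [51, 100].
51 + (159.239−144.022)·(100−51)/(196.991−144.022) = 51 + 15.217·49/52.969 ≈ 65.08, so AQI = 65.
Sub-indices: CO→78, SO₂→262, PM2.5→65. Ranked high→low: 262, 78, 65. Second-highest sub-index = 78.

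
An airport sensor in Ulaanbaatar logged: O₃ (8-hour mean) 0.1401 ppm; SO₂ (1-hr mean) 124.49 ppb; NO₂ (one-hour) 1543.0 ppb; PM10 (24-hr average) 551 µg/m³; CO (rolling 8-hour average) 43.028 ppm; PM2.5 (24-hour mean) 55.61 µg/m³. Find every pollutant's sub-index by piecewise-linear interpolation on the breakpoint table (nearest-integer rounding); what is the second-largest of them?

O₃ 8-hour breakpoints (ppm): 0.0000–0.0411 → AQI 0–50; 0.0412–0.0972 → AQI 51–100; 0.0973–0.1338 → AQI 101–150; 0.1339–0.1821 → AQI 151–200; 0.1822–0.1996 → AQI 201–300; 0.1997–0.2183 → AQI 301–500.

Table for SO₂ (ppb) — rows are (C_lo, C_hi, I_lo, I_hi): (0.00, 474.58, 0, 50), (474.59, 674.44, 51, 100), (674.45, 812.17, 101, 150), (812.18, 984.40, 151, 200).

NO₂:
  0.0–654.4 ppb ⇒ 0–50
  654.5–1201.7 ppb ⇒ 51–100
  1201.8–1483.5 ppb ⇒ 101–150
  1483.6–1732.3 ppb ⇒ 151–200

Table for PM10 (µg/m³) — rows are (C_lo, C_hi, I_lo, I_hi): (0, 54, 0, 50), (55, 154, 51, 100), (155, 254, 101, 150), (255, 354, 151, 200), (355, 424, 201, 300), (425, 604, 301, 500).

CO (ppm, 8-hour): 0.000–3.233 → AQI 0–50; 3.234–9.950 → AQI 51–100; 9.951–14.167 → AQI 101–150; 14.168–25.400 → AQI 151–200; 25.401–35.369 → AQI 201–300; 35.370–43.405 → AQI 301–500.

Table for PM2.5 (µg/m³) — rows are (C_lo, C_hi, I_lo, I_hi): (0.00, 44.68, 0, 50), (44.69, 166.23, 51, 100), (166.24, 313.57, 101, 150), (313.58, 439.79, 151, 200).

O₃ 0.1401: bracket 0.1339–0.1821 → index 151–200; slope 49/0.0482, offset 0.0062.
AQI = 151 + 49/0.0482·0.0062 ≈ 157.30 ⇒ 157.
SO₂ 124.49: bracket 0.00–474.58 → index 0–50; slope 50/474.58, offset 124.49.
AQI = 0 + 50/474.58·124.49 ≈ 13.12 ⇒ 13.
NO₂: 1543.0 ∈ [1483.6, 1732.3] ↔ index [151, 200].
151 + (1543.0−1483.6)·(200−151)/(1732.3−1483.6) = 151 + 59.4·49/248.7 ≈ 162.70, so AQI = 163.
PM10: 551 ∈ [425, 604] ↔ index [301, 500].
301 + (551−425)·(500−301)/(604−425) = 301 + 126·199/179 ≈ 441.08, so AQI = 441.
CO: row 35.370–43.405 (AQI 301–500). (500−301)·(43.028−35.370)/(43.405−35.370) + 301 = 199·7.658/8.035 + 301 ≈ 490.66 → 491.
PM2.5: 55.61 ∈ [44.69, 166.23] ↔ index [51, 100].
51 + (55.61−44.69)·(100−51)/(166.23−44.69) = 51 + 10.92·49/121.54 ≈ 55.40, so AQI = 55.
Sub-indices: O₃→157, SO₂→13, NO₂→163, PM10→441, CO→491, PM2.5→55. Ranked high→low: 491, 441, 163, 157, 55, 13. Second-highest sub-index = 441.

441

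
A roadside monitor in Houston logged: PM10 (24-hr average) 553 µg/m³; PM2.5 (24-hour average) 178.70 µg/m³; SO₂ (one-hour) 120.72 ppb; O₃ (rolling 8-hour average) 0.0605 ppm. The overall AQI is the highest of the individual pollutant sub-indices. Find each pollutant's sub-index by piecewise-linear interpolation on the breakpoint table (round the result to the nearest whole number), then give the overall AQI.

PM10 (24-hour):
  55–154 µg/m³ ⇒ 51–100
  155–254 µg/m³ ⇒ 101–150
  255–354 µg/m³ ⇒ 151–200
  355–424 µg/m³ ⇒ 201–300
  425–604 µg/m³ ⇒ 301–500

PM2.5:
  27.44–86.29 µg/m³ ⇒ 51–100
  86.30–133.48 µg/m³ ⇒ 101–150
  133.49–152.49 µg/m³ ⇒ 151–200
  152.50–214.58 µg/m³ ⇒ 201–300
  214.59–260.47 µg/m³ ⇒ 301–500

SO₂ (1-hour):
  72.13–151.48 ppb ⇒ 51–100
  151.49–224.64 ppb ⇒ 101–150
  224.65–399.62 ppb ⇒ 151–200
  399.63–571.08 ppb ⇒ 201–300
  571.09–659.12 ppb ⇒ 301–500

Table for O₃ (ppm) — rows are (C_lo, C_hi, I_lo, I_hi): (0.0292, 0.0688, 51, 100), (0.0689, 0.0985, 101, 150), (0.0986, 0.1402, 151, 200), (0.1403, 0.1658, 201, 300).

PM10 553: bracket 425–604 → index 301–500; slope 199/179, offset 128.
AQI = 301 + 199/179·128 ≈ 443.30 ⇒ 443.
PM2.5: 178.70 ∈ [152.50, 214.58] ↔ index [201, 300].
201 + (178.70−152.50)·(300−201)/(214.58−152.50) = 201 + 26.20·99/62.08 ≈ 242.78, so AQI = 243.
SO₂: 120.72 ∈ [72.13, 151.48] ↔ index [51, 100].
51 + (120.72−72.13)·(100−51)/(151.48−72.13) = 51 + 48.59·49/79.35 ≈ 81.01, so AQI = 81.
O₃: 0.0605 ∈ [0.0292, 0.0688] ↔ index [51, 100].
51 + (0.0605−0.0292)·(100−51)/(0.0688−0.0292) = 51 + 0.0313·49/0.0396 ≈ 89.73, so AQI = 90.
Sub-indices: PM10→443, PM2.5→243, SO₂→81, O₃→90. Overall AQI = max = 443; dominant pollutant is PM10.

443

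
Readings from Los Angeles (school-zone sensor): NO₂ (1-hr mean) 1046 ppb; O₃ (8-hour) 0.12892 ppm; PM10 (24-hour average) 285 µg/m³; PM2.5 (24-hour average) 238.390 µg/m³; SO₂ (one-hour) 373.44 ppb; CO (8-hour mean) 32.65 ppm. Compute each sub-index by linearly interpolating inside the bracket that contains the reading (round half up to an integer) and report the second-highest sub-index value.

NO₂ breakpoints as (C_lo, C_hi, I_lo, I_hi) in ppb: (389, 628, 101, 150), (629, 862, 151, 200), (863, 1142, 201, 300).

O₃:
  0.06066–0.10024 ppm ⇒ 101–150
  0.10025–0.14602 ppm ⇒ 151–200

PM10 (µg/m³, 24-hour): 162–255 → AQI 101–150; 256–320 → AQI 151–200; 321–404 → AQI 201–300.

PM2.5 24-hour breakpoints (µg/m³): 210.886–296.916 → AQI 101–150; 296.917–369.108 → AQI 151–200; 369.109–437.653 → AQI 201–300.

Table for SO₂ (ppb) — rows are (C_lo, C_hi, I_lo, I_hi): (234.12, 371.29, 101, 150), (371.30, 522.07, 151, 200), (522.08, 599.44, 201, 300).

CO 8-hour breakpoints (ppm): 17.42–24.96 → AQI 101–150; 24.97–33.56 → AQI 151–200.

NO₂: 1046 ∈ [863, 1142] ↔ index [201, 300].
201 + (1046−863)·(300−201)/(1142−863) = 201 + 183·99/279 ≈ 265.94, so AQI = 266.
O₃: 0.12892 lies in 0.10025–0.14602, so I_lo=151, I_hi=200, C_lo=0.10025, C_hi=0.14602.
(200−151)/(0.14602−0.10025) × (0.12892−0.10025) + 151 = 49/0.04577 × 0.02867 + 151 ≈ 181.69 → 182.
PM10: 285 ∈ [256, 320] ↔ index [151, 200].
151 + (285−256)·(200−151)/(320−256) = 151 + 29·49/64 ≈ 173.20, so AQI = 173.
PM2.5: 238.390 lies in 210.886–296.916, so I_lo=101, I_hi=150, C_lo=210.886, C_hi=296.916.
(150−101)/(296.916−210.886) × (238.390−210.886) + 101 = 49/86.030 × 27.504 + 101 ≈ 116.67 → 117.
SO₂: 373.44 ∈ [371.30, 522.07] ↔ index [151, 200].
151 + (373.44−371.30)·(200−151)/(522.07−371.30) = 151 + 2.14·49/150.77 ≈ 151.70, so AQI = 152.
CO: 32.65 ∈ [24.97, 33.56] ↔ index [151, 200].
151 + (32.65−24.97)·(200−151)/(33.56−24.97) = 151 + 7.68·49/8.59 ≈ 194.81, so AQI = 195.
Sub-indices: NO₂→266, O₃→182, PM10→173, PM2.5→117, SO₂→152, CO→195. Ranked high→low: 266, 195, 182, 173, 152, 117. Second-highest sub-index = 195.

195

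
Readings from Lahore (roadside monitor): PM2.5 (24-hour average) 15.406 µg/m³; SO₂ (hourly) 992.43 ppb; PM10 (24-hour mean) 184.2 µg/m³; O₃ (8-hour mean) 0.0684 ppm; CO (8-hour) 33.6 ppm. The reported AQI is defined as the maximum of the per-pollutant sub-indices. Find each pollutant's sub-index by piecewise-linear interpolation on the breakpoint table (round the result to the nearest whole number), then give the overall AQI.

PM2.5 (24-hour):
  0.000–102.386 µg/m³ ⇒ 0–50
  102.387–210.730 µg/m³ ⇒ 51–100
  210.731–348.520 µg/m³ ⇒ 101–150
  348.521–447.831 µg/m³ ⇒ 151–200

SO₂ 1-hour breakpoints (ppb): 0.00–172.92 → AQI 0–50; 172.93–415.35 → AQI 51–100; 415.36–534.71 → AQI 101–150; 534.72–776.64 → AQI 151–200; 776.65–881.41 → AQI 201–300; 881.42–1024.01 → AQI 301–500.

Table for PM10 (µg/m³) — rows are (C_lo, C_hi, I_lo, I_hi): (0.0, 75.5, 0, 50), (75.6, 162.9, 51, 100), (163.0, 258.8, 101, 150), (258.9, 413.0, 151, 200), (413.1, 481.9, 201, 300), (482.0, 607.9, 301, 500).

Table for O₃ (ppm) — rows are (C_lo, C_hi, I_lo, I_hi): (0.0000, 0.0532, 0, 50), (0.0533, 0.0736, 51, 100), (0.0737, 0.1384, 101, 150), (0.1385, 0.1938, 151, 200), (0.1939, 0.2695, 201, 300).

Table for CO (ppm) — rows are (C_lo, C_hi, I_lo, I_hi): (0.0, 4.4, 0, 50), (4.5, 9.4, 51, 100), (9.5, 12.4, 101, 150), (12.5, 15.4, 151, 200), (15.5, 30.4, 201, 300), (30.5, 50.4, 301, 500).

PM2.5: 15.406 ∈ [0.000, 102.386] ↔ index [0, 50].
0 + (15.406−0.000)·(50−0)/(102.386−0.000) = 0 + 15.406·50/102.386 ≈ 7.52, so AQI = 8.
SO₂: 992.43 ∈ [881.42, 1024.01] ↔ index [301, 500].
301 + (992.43−881.42)·(500−301)/(1024.01−881.42) = 301 + 111.01·199/142.59 ≈ 455.93, so AQI = 456.
PM10: row 163.0–258.8 (AQI 101–150). (150−101)·(184.2−163.0)/(258.8−163.0) + 101 = 49·21.2/95.8 + 101 ≈ 111.84 → 112.
O₃ 0.0684: bracket 0.0533–0.0736 → index 51–100; slope 49/0.0203, offset 0.0151.
AQI = 51 + 49/0.0203·0.0151 ≈ 87.45 ⇒ 87.
CO: 33.6 ∈ [30.5, 50.4] ↔ index [301, 500].
301 + (33.6−30.5)·(500−301)/(50.4−30.5) = 301 + 3.1·199/19.9 ≈ 332.00, so AQI = 332.
Sub-indices: PM2.5→8, SO₂→456, PM10→112, O₃→87, CO→332. Overall AQI = max = 456; dominant pollutant is SO₂.

456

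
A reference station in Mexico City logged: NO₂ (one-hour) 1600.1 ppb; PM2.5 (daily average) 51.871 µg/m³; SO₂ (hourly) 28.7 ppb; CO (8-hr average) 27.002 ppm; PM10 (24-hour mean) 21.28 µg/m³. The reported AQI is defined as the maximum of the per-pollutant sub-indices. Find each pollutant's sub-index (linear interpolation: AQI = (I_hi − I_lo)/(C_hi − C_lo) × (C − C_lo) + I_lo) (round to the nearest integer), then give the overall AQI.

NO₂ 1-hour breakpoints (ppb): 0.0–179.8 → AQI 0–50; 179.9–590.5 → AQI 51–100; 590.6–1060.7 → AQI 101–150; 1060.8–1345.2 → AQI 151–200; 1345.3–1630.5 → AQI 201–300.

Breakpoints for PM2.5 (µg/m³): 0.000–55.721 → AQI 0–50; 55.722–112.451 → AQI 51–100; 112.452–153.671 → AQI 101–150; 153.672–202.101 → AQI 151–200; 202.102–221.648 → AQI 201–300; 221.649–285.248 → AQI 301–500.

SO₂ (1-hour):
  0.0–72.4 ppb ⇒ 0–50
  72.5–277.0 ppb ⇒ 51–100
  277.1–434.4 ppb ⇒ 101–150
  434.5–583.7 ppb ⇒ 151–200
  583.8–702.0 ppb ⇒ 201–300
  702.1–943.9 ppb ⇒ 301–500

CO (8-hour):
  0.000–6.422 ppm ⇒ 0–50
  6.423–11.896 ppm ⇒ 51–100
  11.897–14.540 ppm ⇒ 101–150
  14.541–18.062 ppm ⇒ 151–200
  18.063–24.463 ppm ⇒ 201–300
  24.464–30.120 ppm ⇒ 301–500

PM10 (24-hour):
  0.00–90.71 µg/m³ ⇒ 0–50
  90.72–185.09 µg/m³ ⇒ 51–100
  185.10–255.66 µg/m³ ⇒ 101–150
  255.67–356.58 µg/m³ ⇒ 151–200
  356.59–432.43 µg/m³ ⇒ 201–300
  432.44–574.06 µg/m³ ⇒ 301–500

NO₂: row 1345.3–1630.5 (AQI 201–300). (300−201)·(1600.1−1345.3)/(1630.5−1345.3) + 201 = 99·254.8/285.2 + 201 ≈ 289.45 → 289.
PM2.5 51.871: bracket 0.000–55.721 → index 0–50; slope 50/55.721, offset 51.871.
AQI = 0 + 50/55.721·51.871 ≈ 46.55 ⇒ 47.
SO₂: row 0.0–72.4 (AQI 0–50). (50−0)·(28.7−0.0)/(72.4−0.0) + 0 = 50·28.7/72.4 + 0 ≈ 19.82 → 20.
CO: 27.002 ∈ [24.464, 30.120] ↔ index [301, 500].
301 + (27.002−24.464)·(500−301)/(30.120−24.464) = 301 + 2.538·199/5.656 ≈ 390.30, so AQI = 390.
PM10 21.28: bracket 0.00–90.71 → index 0–50; slope 50/90.71, offset 21.28.
AQI = 0 + 50/90.71·21.28 ≈ 11.73 ⇒ 12.
Sub-indices: NO₂→289, PM2.5→47, SO₂→20, CO→390, PM10→12. Overall AQI = max = 390; dominant pollutant is CO.

390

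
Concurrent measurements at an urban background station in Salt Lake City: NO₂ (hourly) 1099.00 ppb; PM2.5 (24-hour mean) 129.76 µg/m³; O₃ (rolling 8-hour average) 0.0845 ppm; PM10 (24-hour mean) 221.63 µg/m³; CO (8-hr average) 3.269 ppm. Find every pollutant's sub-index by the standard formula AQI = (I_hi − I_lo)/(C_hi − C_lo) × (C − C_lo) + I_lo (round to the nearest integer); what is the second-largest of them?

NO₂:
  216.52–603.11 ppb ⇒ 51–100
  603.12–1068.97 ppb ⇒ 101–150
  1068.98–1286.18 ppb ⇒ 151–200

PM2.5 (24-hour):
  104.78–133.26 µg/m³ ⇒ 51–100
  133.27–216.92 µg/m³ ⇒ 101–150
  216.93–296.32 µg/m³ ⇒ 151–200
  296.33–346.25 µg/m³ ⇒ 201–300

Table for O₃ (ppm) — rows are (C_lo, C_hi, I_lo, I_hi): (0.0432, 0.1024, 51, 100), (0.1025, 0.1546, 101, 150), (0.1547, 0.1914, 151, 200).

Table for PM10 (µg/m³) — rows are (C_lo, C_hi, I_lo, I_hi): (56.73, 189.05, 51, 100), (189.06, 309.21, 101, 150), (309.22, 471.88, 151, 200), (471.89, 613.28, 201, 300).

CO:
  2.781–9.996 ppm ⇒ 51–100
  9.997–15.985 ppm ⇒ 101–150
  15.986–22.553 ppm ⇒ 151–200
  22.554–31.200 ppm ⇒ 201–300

NO₂: 1099.00 lies in 1068.98–1286.18, so I_lo=151, I_hi=200, C_lo=1068.98, C_hi=1286.18.
(200−151)/(1286.18−1068.98) × (1099.00−1068.98) + 151 = 49/217.20 × 30.02 + 151 ≈ 157.77 → 158.
PM2.5: 129.76 ∈ [104.78, 133.26] ↔ index [51, 100].
51 + (129.76−104.78)·(100−51)/(133.26−104.78) = 51 + 24.98·49/28.48 ≈ 93.98, so AQI = 94.
O₃: 0.0845 lies in 0.0432–0.1024, so I_lo=51, I_hi=100, C_lo=0.0432, C_hi=0.1024.
(100−51)/(0.1024−0.0432) × (0.0845−0.0432) + 51 = 49/0.0592 × 0.0413 + 51 ≈ 85.18 → 85.
PM10: 221.63 ∈ [189.06, 309.21] ↔ index [101, 150].
101 + (221.63−189.06)·(150−101)/(309.21−189.06) = 101 + 32.57·49/120.15 ≈ 114.28, so AQI = 114.
CO: row 2.781–9.996 (AQI 51–100). (100−51)·(3.269−2.781)/(9.996−2.781) + 51 = 49·0.488/7.215 + 51 ≈ 54.31 → 54.
Sub-indices: NO₂→158, PM2.5→94, O₃→85, PM10→114, CO→54. Ranked high→low: 158, 114, 94, 85, 54. Second-highest sub-index = 114.

114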